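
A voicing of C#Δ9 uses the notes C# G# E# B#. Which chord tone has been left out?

D#

The full C#Δ9 chord is C#, E#, G#, B#, D#.
Comparing with the voicing, the major 9th (9th) — D# — is absent.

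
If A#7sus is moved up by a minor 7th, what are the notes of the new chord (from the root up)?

Transposed root: A♯ → G♯ (minor 7th up). So we spell G♯ dominant seventh suspended fourth:
Root: G♯
Perfect 4th (4th): C♯
Perfect 5th (5th): D♯
Minor 7th (7th): F♯

G♯ C♯ D♯ F♯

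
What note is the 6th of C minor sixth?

A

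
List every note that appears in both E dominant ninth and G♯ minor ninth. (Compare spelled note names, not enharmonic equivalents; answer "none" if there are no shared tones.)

G-sharp B F-sharp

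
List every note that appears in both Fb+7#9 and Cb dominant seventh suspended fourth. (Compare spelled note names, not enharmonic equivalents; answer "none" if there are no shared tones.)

Fb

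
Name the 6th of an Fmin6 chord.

D

Fmin6 is built on F; its 6th is a major 6th above the root.
A sixth above F uses the letter D, and the major 6th above F is D.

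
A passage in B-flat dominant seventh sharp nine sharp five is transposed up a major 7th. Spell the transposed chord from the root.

Transposed root: B-flat → A (major 7th up). So we spell A dominant seventh sharp nine sharp five:
- root: A
- major 3rd: C-sharp
- augmented 5th: E-sharp
- minor 7th: G
- augmented 9th: B-sharp

A C-sharp E-sharp G B-sharp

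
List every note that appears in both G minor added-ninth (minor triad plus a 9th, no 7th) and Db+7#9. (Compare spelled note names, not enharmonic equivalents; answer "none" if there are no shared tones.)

A

G minor added-ninth = G, Bb, D, A.
Db+7#9 = Db, F, A, Cb, E.
Shared: A.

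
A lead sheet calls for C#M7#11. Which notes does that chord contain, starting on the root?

C#, E#, G#, B#, F##

C#M7#11: major seventh sharp eleven on C#.
- root: C#
- major 3rd: E#
- perfect 5th: G#
- major 7th: B#
- augmented 11th: F##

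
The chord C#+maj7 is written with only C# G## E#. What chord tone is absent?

B#

C#+maj7 = C#, E#, G##, B#. The voicing lacks the 7th (major 7th), B#.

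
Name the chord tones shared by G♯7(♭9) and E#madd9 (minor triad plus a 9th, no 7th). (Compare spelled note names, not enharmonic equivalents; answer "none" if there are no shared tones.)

G#, B#

G♯7(♭9): G# B# D# F# A
E#madd9: E# G# B# F##
Common to both → G#, B#.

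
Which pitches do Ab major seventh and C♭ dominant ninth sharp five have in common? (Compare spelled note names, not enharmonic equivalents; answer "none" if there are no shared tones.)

Ab major seventh = A-flat, C, E-flat, G.
C♭ dominant ninth sharp five = C-flat, E-flat, G, B-double-flat, D-flat.
Shared: E-flat, G.

E-flat, G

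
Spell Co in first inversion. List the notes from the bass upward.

Co = C–Eb–Gb; first inversion → third (Eb) lowest.

Eb Gb C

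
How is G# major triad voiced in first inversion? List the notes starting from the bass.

In root position, G# major triad is G-sharp–B-sharp–D-sharp.
First inversion puts the third (B-sharp) in the bass.

B-sharp  D-sharp  G-sharp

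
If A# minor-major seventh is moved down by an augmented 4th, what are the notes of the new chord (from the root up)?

E G B D-sharp

Transposed root: A-sharp → E (augmented 4th down). So we spell E minor-major seventh:
- root: E
- minor 3rd: G
- perfect 5th: B
- major 7th: D-sharp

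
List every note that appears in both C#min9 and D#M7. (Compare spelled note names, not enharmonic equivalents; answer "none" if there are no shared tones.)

D#

C#min9: C# E G# B D#
D#M7: D# F## A# C##
Common to both → D#.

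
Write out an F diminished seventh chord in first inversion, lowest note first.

In root position, F diminished seventh is F–A-flat–C-flat–E-double-flat.
First inversion puts the third (A-flat) in the bass.

A-flat – C-flat – E-double-flat – F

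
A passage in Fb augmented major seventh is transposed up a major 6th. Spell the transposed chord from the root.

A major 6th up from Fb is Db, so the new chord is Db augmented major seventh.
Db — root
F — major 3rd
A — augmented 5th
C — major 7th

Db F A C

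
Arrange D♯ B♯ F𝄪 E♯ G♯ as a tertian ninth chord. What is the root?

E♯

Arranged so that each adjacent pair is a third by letter name: E♯ – G♯ – B♯ – D♯ – F𝄪.
The bottom of that stack, E♯, is the root (this is E♯ minor ninth).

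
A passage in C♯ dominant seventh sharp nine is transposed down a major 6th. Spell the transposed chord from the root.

C# down a major 6th → E. New chord: E dominant seventh sharp nine.
root → E
3rd (major 3rd) → G#
5th (perfect 5th) → B
7th (minor 7th) → D
9th (augmented 9th) → F##

E, G#, B, D, F##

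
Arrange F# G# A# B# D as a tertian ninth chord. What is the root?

G#

Arranged so that each adjacent pair is a third by letter name: G# – B# – D – F# – A#.
The bottom of that stack, G#, is the root (this is G# dominant ninth flat five).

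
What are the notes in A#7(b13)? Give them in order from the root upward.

A#, C##, E#, G#, F#

Root A#, quality dominant seventh flat thirteen:
A# — root
C## — major 3rd
E# — perfect 5th
G# — minor 7th
F# — minor 13th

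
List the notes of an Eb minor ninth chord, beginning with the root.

Eb, Gb, Bb, Db, F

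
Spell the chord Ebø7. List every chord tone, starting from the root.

Ebø7 is a half-diminished seventh built on E♭.
E♭ — root
G♭ — minor 3rd
B𝄫 — diminished 5th
D♭ — minor 7th

E♭, G♭, B𝄫, D♭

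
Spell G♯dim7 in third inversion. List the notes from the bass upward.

In root position, G♯dim7 is G#–B–D–F.
Third inversion puts the seventh (F) in the bass.

F, G#, B, D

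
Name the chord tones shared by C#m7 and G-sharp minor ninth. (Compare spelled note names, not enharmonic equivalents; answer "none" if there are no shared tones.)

G# – B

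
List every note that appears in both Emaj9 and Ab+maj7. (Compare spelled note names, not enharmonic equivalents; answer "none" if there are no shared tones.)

Emaj9: E G# B D# F#
Ab+maj7: Ab C E G
Common to both → E.

E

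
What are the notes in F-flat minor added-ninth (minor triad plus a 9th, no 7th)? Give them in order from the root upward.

Root Fb, quality minor added-ninth:
- root: Fb
- minor 3rd: Abb
- perfect 5th: Cb
- major 9th: Gb

Fb  Abb  Cb  Gb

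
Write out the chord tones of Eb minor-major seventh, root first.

Eb minor-major seventh: minor-major seventh on Eb.
root → Eb
3rd (minor 3rd) → Gb
5th (perfect 5th) → Bb
7th (major 7th) → D

Eb  Gb  Bb  D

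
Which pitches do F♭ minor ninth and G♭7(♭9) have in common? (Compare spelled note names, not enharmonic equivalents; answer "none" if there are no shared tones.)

Fb – Abb – Gb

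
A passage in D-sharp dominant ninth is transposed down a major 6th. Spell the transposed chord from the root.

F# – A# – C# – E – G#

D# down a major 6th → F#. New chord: F# dominant ninth.
root → F#
3rd (major 3rd) → A#
5th (perfect 5th) → C#
7th (minor 7th) → E
9th (major 9th) → G#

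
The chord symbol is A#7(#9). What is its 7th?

Root of A#7(#9) = A♯. The 7th is a minor 7th: A♯ up a minor 7th → G♯.

G♯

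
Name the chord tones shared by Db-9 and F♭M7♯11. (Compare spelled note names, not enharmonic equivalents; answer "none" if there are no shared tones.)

Db-9 = Db, Fb, Ab, Cb, Eb.
F♭M7♯11 = Fb, Ab, Cb, Eb, Bb.
Shared: Fb, Ab, Cb, Eb.

Fb  Ab  Cb  Eb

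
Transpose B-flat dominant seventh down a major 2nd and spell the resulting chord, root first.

Transposed root: B-flat → A-flat (major 2nd down). So we spell A-flat dominant seventh:
Root: A-flat
Major 3rd (3rd): C
Perfect 5th (5th): E-flat
Minor 7th (7th): G-flat

A-flat, C, E-flat, G-flat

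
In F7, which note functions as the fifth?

C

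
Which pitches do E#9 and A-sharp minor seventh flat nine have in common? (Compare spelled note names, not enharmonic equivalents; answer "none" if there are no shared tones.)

E♯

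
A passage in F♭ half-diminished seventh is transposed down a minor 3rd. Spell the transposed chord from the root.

Db Fb Abb Cb

Fb down a minor 3rd → Db. New chord: Db half-diminished seventh.
Db — root
Fb — minor 3rd
Abb — diminished 5th
Cb — minor 7th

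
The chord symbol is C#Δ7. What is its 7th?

B#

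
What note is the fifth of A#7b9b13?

A#7b9b13 is built on A#; its 5th is a perfect 5th above the root.
A fifth above A uses the letter E, and the perfect 5th above A# is E#.

E#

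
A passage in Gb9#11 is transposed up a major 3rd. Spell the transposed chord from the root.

Bb D F Ab C E

Gb up a major 3rd → Bb. New chord: Bb dominant ninth sharp eleven.
Bb — root
D — major 3rd
F — perfect 5th
Ab — minor 7th
C — major 9th
E — augmented 11th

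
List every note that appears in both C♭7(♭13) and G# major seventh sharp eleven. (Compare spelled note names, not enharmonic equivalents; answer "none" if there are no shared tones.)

none

C♭7(♭13): Cb Eb Gb Bbb Abb
G# major seventh sharp eleven: G# B# D# F## C##
Common to both → none.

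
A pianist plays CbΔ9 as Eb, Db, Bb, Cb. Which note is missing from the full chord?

Gb

The full CbΔ9 chord is Cb, Eb, Gb, Bb, Db.
Comparing with the voicing, the perfect 5th (5th) — Gb — is absent.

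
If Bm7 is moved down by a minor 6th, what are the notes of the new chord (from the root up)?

A minor 6th down from B is D#, so the new chord is D# minor seventh.
Root: D#
Minor 3rd (3rd): F#
Perfect 5th (5th): A#
Minor 7th (7th): C#

D# – F# – A# – C#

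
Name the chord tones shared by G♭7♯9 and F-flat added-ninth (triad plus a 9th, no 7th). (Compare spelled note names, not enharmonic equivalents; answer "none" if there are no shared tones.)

Gb Fb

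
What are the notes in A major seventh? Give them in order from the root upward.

A – C# – E – G#

A major seventh is a major seventh built on A.
root → A
3rd (major 3rd) → C#
5th (perfect 5th) → E
7th (major 7th) → G#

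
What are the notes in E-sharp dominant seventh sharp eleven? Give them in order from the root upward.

E#, G##, B#, D#, A##

E-sharp dominant seventh sharp eleven is a dominant seventh sharp eleven built on E#.
- root: E#
- major 3rd: G##
- perfect 5th: B#
- minor 7th: D#
- augmented 11th: A##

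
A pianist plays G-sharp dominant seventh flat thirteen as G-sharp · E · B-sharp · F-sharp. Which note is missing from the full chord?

D-sharp

G-sharp dominant seventh flat thirteen = G-sharp, B-sharp, D-sharp, F-sharp, E. The voicing lacks the 5th (perfect 5th), D-sharp.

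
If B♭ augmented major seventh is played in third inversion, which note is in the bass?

B♭ augmented major seventh in root position is B-flat–D–F-sharp–A.
Third inversion places the seventh in the bass, which is A.

A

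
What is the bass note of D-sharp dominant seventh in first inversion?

F-double-sharp

D-sharp dominant seventh = D-sharp–F-double-sharp–A-sharp–C-sharp. First inversion → third in the bass = F-double-sharp.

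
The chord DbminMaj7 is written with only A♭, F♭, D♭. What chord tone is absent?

DbminMaj7 = D♭, F♭, A♭, C. The voicing lacks the 7th (major 7th), C.

C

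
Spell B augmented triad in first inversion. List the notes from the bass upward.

D♯  F𝄪  B

B augmented triad = B–D♯–F𝄪; first inversion → third (D♯) lowest.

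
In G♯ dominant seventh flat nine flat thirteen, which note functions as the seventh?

G♯ dominant seventh flat nine flat thirteen is built on G-sharp; its 7th is a minor 7th above the root.
A seventh above G uses the letter F, and the minor 7th above G-sharp is F-sharp.

F-sharp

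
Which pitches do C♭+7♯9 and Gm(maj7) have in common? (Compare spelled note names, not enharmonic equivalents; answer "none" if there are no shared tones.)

C♭+7♯9 = Cb, Eb, G, Bbb, D.
Gm(maj7) = G, Bb, D, F#.
Shared: G, D.

G D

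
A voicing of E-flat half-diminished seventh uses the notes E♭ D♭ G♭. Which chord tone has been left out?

B𝄫

E-flat half-diminished seventh = E♭, G♭, B𝄫, D♭. The voicing lacks the 5th (diminished 5th), B𝄫.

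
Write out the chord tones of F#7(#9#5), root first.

F#7(#9#5) is a dominant seventh sharp nine sharp five built on F#.
F# — root
A# — major 3rd
C## — augmented 5th
E — minor 7th
G## — augmented 9th

F# A# C## E G##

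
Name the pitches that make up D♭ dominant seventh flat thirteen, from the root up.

Root D-flat, quality dominant seventh flat thirteen:
root → D-flat
3rd (major 3rd) → F
5th (perfect 5th) → A-flat
7th (minor 7th) → C-flat
13th (minor 13th) → B-double-flat

D-flat, F, A-flat, C-flat, B-double-flat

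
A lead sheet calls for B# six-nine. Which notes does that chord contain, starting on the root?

B-sharp D-double-sharp F-double-sharp G-double-sharp C-double-sharp

Root B-sharp, quality six-nine:
root → B-sharp
3rd (major 3rd) → D-double-sharp
5th (perfect 5th) → F-double-sharp
6th (major 6th) → G-double-sharp
9th (major 9th) → C-double-sharp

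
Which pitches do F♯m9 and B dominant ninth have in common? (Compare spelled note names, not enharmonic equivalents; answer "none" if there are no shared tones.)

F♯, A, C♯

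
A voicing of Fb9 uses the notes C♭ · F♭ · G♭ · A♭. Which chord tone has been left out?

E𝄫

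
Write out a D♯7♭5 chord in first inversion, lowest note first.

In root position, D♯7♭5 is D#–F##–A–C#.
First inversion puts the third (F##) in the bass.

F##  A  C#  D#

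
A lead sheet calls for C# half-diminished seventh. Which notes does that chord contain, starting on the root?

C#, E, G, B

C# half-diminished seventh: half-diminished seventh on C#.
C# — root
E — minor 3rd
G — diminished 5th
B — minor 7th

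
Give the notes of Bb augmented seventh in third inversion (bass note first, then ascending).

In root position, Bb augmented seventh is Bb–D–F#–Ab.
Third inversion puts the seventh (Ab) in the bass.

Ab, Bb, D, F#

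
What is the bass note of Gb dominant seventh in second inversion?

D-flat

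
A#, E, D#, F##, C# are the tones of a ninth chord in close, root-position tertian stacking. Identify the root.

D#

Arranged so that each adjacent pair is a third by letter name: D# – F## – A# – C# – E.
The bottom of that stack, D#, is the root (this is D# dominant seventh flat nine).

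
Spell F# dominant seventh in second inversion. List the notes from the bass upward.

In root position, F# dominant seventh is F-sharp–A-sharp–C-sharp–E.
Second inversion puts the fifth (C-sharp) in the bass.

C-sharp, E, F-sharp, A-sharp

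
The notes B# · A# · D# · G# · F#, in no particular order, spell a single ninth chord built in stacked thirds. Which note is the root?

Arranged so that each adjacent pair is a third by letter name: G# – B# – D# – F# – A#.
The bottom of that stack, G#, is the root (this is G# dominant ninth).

G#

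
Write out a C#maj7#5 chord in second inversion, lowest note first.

C#maj7#5 = C#–E#–G##–B#; second inversion → fifth (G##) lowest.

G## – B# – C# – E#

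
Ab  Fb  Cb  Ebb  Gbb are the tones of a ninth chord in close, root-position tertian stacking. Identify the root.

Fb

Arranged so that each adjacent pair is a third by letter name: Fb – Ab – Cb – Ebb – Gbb.
The bottom of that stack, Fb, is the root (this is Fb dominant seventh flat nine).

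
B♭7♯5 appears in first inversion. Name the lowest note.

D

B♭7♯5 = Bb–D–F#–Ab. First inversion → third in the bass = D.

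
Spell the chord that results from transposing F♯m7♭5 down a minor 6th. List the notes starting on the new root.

F♯ down a minor 6th → A♯. New chord: A♯ half-diminished seventh.
- root: A♯
- minor 3rd: C♯
- diminished 5th: E
- minor 7th: G♯

A♯, C♯, E, G♯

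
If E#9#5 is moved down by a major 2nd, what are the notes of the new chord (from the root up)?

E# down a major 2nd → D#. New chord: D# dominant ninth sharp five.
Root: D#
Major 3rd (3rd): F##
Augmented 5th (5th): A##
Minor 7th (7th): C#
Major 9th (9th): E#

D#  F##  A##  C#  E#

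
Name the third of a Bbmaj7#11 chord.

Bbmaj7#11 is built on B♭; its 3rd is a major 3rd above the root.
A third above B uses the letter D, and the major 3rd above B♭ is D.

D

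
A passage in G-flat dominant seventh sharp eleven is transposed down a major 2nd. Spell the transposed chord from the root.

F-flat, A-flat, C-flat, E-double-flat, B-flat

G-flat down a major 2nd → F-flat. New chord: F-flat dominant seventh sharp eleven.
root → F-flat
3rd (major 3rd) → A-flat
5th (perfect 5th) → C-flat
7th (minor 7th) → E-double-flat
11th (augmented 11th) → B-flat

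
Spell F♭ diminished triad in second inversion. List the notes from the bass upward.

F♭ diminished triad = F♭–A𝄫–C𝄫; second inversion → fifth (C𝄫) lowest.

C𝄫, F♭, A𝄫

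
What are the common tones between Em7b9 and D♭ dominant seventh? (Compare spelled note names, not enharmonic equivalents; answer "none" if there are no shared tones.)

F

Em7b9: E G B D F
D♭ dominant seventh: Db F Ab Cb
Common to both → F.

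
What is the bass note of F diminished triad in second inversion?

Cb

F diminished triad = F–Ab–Cb. Second inversion → fifth in the bass = Cb.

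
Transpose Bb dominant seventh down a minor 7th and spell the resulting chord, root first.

Transposed root: B-flat → C (minor 7th down). So we spell C dominant seventh:
Root: C
Major 3rd (3rd): E
Perfect 5th (5th): G
Minor 7th (7th): B-flat

C, E, G, B-flat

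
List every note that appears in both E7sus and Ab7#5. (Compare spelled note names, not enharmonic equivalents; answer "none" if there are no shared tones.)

E

E7sus = E, A, B, D.
Ab7#5 = Ab, C, E, Gb.
Shared: E.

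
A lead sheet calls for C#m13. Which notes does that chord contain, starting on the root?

C#, E, G#, B, D#, F#, A#

C#m13 is a minor thirteenth built on C#.
- root: C#
- minor 3rd: E
- perfect 5th: G#
- minor 7th: B
- major 9th: D#
- perfect 11th: F#
- major 13th: A#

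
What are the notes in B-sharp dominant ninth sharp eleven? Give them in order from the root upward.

Root B-sharp, quality dominant ninth sharp eleven:
- root: B-sharp
- major 3rd: D-double-sharp
- perfect 5th: F-double-sharp
- minor 7th: A-sharp
- major 9th: C-double-sharp
- augmented 11th: E-double-sharp

B-sharp, D-double-sharp, F-double-sharp, A-sharp, C-double-sharp, E-double-sharp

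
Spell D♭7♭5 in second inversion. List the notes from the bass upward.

In root position, D♭7♭5 is D♭–F–A𝄫–C♭.
Second inversion puts the fifth (A𝄫) in the bass.

A𝄫 – C♭ – D♭ – F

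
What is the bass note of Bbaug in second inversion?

F♯

Bbaug in root position is B♭–D–F♯.
Second inversion places the fifth in the bass, which is F♯.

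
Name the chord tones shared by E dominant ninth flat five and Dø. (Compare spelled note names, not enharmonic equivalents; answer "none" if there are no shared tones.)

E dominant ninth flat five: E G# Bb D F#
Dø: D F Ab C
Common to both → D.

D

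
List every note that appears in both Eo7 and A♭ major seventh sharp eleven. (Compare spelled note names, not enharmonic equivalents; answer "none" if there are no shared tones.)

G

Eo7: E G Bb Db
A♭ major seventh sharp eleven: Ab C Eb G D
Common to both → G.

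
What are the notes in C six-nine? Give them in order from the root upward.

Root C, quality six-nine:
C — root
E — major 3rd
G — perfect 5th
A — major 6th
D — major 9th

C, E, G, A, D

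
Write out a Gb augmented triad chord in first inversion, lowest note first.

B-flat D G-flat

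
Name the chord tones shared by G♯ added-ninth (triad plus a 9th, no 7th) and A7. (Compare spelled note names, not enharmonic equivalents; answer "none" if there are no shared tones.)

none

G♯ added-ninth: G# B# D# A#
A7: A C# E G
Common to both → none.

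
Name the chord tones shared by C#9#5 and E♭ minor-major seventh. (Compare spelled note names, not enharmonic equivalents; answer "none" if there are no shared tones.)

none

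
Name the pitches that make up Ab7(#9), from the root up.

Ab7(#9): dominant seventh sharp nine on Ab.
- root: Ab
- major 3rd: C
- perfect 5th: Eb
- minor 7th: Gb
- augmented 9th: B

Ab, C, Eb, Gb, B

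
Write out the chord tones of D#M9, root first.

Root D#, quality major ninth:
Root: D#
Major 3rd (3rd): F##
Perfect 5th (5th): A#
Major 7th (7th): C##
Major 9th (9th): E#

D#  F##  A#  C##  E#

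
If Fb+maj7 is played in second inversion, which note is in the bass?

C

Fb+maj7 = Fb–Ab–C–Eb. Second inversion → fifth in the bass = C.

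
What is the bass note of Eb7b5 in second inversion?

Eb7b5 = Eb–G–Bbb–Db. Second inversion → fifth in the bass = Bbb.

Bbb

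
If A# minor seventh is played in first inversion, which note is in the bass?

A# minor seventh in root position is A-sharp–C-sharp–E-sharp–G-sharp.
First inversion places the third in the bass, which is C-sharp.

C-sharp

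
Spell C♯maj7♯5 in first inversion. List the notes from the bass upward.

In root position, C♯maj7♯5 is C#–E#–G##–B#.
First inversion puts the third (E#) in the bass.

E# – G## – B# – C#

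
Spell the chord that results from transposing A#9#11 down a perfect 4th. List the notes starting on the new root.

E♯  G𝄪  B♯  D♯  F𝄪  A𝄪

A perfect 4th down from A♯ is E♯, so the new chord is E♯ dominant ninth sharp eleven.
Root: E♯
Major 3rd (3rd): G𝄪
Perfect 5th (5th): B♯
Minor 7th (7th): D♯
Major 9th (9th): F𝄪
Augmented 11th (11th): A𝄪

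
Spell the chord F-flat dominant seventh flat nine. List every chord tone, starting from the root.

F-flat A-flat C-flat E-double-flat G-double-flat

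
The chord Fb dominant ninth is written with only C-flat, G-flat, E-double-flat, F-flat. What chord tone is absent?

A-flat

The full Fb dominant ninth chord is F-flat, A-flat, C-flat, E-double-flat, G-flat.
Comparing with the voicing, the major 3rd (3rd) — A-flat — is absent.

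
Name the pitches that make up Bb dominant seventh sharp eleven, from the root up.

Root B-flat, quality dominant seventh sharp eleven:
B-flat — root
D — major 3rd
F — perfect 5th
A-flat — minor 7th
E — augmented 11th

B-flat D F A-flat E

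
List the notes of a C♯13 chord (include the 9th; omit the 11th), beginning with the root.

Root C#, quality dominant thirteenth:
Root: C#
Major 3rd (3rd): E#
Perfect 5th (5th): G#
Minor 7th (7th): B
Major 9th (9th): D#
Major 13th (13th): A#

C#  E#  G#  B  D#  A#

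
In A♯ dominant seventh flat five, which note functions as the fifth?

Root of A♯ dominant seventh flat five = A-sharp. The 5th is a diminished 5th: A-sharp up a diminished 5th → E.

E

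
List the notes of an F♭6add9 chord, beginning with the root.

Fb, Ab, Cb, Db, Gb

Root Fb, quality six-nine:
Root: Fb
Major 3rd (3rd): Ab
Perfect 5th (5th): Cb
Major 6th (6th): Db
Major 9th (9th): Gb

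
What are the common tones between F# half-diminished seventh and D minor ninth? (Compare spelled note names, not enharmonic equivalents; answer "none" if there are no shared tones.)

A, C, E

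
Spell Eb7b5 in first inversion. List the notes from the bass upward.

G  B𝄫  D♭  E♭

Eb7b5 = E♭–G–B𝄫–D♭; first inversion → third (G) lowest.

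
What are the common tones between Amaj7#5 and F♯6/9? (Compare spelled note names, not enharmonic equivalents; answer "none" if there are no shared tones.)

Amaj7#5: A C# E# G#
F♯6/9: F# A# C# D# G#
Common to both → C#, G#.

C#, G#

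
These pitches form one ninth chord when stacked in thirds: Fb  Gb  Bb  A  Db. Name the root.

Gb

Stacking in thirds gives Gb – Bb – Db – Fb – A, so Gb is the root — Gb dominant seventh sharp nine.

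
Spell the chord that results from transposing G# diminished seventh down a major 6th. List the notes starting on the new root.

Transposed root: G-sharp → B (major 6th down). So we spell B diminished seventh:
Root: B
Minor 3rd (3rd): D
Diminished 5th (5th): F
Diminished 7th (7th): A-flat

B, D, F, A-flat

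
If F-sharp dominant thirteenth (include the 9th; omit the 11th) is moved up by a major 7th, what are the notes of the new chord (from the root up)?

E♯  G𝄪  B♯  D♯  F𝄪  C𝄪

Transposed root: F♯ → E♯ (major 7th up). So we spell E♯ dominant thirteenth:
E♯ — root
G𝄪 — major 3rd
B♯ — perfect 5th
D♯ — minor 7th
F𝄪 — major 9th
C𝄪 — major 13th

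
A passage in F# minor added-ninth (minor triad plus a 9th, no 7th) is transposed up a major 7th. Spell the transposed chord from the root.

E-sharp, G-sharp, B-sharp, F-double-sharp

Transposed root: F-sharp → E-sharp (major 7th up). So we spell E-sharp minor added-ninth:
- root: E-sharp
- minor 3rd: G-sharp
- perfect 5th: B-sharp
- major 9th: F-double-sharp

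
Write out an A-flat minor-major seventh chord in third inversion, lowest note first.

G  A-flat  C-flat  E-flat

In root position, A-flat minor-major seventh is A-flat–C-flat–E-flat–G.
Third inversion puts the seventh (G) in the bass.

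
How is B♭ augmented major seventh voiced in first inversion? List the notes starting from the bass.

In root position, B♭ augmented major seventh is B-flat–D–F-sharp–A.
First inversion puts the third (D) in the bass.

D, F-sharp, A, B-flat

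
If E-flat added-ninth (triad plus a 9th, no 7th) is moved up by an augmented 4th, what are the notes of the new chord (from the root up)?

A, C-sharp, E, B

An augmented 4th up from E-flat is A, so the new chord is A added-ninth.
Root: A
Major 3rd (3rd): C-sharp
Perfect 5th (5th): E
Major 9th (9th): B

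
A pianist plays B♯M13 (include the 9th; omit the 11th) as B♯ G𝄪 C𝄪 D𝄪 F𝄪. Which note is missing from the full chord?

B♯M13 = B♯, D𝄪, F𝄪, A𝄪, C𝄪, G𝄪. The voicing lacks the 7th (major 7th), A𝄪.

A𝄪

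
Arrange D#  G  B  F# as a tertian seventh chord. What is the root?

Arranged so that each adjacent pair is a third by letter name: G – B – D# – F#.
The bottom of that stack, G, is the root (this is G augmented major seventh).

G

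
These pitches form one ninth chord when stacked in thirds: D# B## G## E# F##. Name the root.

Arranged so that each adjacent pair is a third by letter name: E# – G## – B## – D# – F##.
The bottom of that stack, E#, is the root (this is E# dominant ninth sharp five).

E#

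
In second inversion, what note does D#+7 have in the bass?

A##

D#+7 in root position is D#–F##–A##–C#.
Second inversion places the fifth in the bass, which is A##.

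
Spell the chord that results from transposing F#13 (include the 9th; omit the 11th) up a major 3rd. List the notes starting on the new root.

A# – C## – E# – G# – B# – F##

Transposed root: F# → A# (major 3rd up). So we spell A# dominant thirteenth:
root → A#
3rd (major 3rd) → C##
5th (perfect 5th) → E#
7th (minor 7th) → G#
9th (major 9th) → B#
13th (major 13th) → F##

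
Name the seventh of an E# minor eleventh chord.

D-sharp

E# minor eleventh is built on E-sharp; its 7th is a minor 7th above the root.
A seventh above E uses the letter D, and the minor 7th above E-sharp is D-sharp.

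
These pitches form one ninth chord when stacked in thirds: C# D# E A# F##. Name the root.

D#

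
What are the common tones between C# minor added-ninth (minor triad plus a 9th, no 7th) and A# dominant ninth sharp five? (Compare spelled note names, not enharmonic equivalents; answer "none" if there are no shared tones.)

G-sharp

C# minor added-ninth = C-sharp, E, G-sharp, D-sharp.
A# dominant ninth sharp five = A-sharp, C-double-sharp, E-double-sharp, G-sharp, B-sharp.
Shared: G-sharp.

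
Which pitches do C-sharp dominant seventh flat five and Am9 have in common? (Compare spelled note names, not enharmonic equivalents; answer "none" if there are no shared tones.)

C-sharp dominant seventh flat five = C#, E#, G, B.
Am9 = A, C, E, G, B.
Shared: G, B.

G – B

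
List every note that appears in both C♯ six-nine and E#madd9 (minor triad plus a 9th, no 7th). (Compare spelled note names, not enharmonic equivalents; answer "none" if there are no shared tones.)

E#, G#

C♯ six-nine = C#, E#, G#, A#, D#.
E#madd9 = E#, G#, B#, F##.
Shared: E#, G#.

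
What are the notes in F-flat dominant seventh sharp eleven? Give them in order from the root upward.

F-flat dominant seventh sharp eleven: dominant seventh sharp eleven on F-flat.
root → F-flat
3rd (major 3rd) → A-flat
5th (perfect 5th) → C-flat
7th (minor 7th) → E-double-flat
11th (augmented 11th) → B-flat

F-flat  A-flat  C-flat  E-double-flat  B-flat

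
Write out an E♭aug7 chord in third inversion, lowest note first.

Db, Eb, G, B

E♭aug7 = Eb–G–B–Db; third inversion → seventh (Db) lowest.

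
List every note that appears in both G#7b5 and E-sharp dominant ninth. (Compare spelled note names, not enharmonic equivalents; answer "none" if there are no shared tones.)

B#

G#7b5 = G#, B#, D, F#.
E-sharp dominant ninth = E#, G##, B#, D#, F##.
Shared: B#.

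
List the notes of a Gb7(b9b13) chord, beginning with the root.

Gb7(b9b13): dominant seventh flat nine flat thirteen on Gb.
Root: Gb
Major 3rd (3rd): Bb
Perfect 5th (5th): Db
Minor 7th (7th): Fb
Minor 9th (9th): Abb
Minor 13th (13th): Ebb

Gb – Bb – Db – Fb – Abb – Ebb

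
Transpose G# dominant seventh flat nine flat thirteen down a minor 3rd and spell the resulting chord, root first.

E-sharp – G-double-sharp – B-sharp – D-sharp – F-sharp – C-sharp

Transposed root: G-sharp → E-sharp (minor 3rd down). So we spell E-sharp dominant seventh flat nine flat thirteen:
- root: E-sharp
- major 3rd: G-double-sharp
- perfect 5th: B-sharp
- minor 7th: D-sharp
- minor 9th: F-sharp
- minor 13th: C-sharp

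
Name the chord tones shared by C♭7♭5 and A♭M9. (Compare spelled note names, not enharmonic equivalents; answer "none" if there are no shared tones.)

C♭7♭5: Cb Eb Gbb Bbb
A♭M9: Ab C Eb G Bb
Common to both → Eb.

Eb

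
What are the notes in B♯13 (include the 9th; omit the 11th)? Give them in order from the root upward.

B♯13 is a dominant thirteenth built on B♯.
- root: B♯
- major 3rd: D𝄪
- perfect 5th: F𝄪
- minor 7th: A♯
- major 9th: C𝄪
- major 13th: G𝄪

B♯, D𝄪, F𝄪, A♯, C𝄪, G𝄪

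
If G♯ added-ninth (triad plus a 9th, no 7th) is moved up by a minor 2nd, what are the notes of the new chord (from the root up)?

G-sharp up a minor 2nd → A. New chord: A added-ninth.
root → A
3rd (major 3rd) → C-sharp
5th (perfect 5th) → E
9th (major 9th) → B

A, C-sharp, E, B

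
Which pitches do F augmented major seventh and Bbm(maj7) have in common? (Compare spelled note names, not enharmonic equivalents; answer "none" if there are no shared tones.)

F, A

F augmented major seventh = F, A, C♯, E.
Bbm(maj7) = B♭, D♭, F, A.
Shared: F, A.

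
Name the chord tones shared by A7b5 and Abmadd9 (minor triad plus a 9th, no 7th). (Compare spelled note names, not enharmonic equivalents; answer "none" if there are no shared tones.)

Eb

A7b5: A C# Eb G
Abmadd9: Ab Cb Eb Bb
Common to both → Eb.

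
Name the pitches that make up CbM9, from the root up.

CbM9 is a major ninth built on Cb.
root → Cb
3rd (major 3rd) → Eb
5th (perfect 5th) → Gb
7th (major 7th) → Bb
9th (major 9th) → Db

Cb – Eb – Gb – Bb – Db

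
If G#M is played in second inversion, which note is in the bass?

D#

G#M in root position is G#–B#–D#.
Second inversion places the fifth in the bass, which is D#.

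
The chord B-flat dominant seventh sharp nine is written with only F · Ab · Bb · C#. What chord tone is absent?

B-flat dominant seventh sharp nine = Bb, D, F, Ab, C#. The voicing lacks the 3rd (major 3rd), D.

D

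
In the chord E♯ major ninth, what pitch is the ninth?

F##

E♯ major ninth is built on E#; its 9th is a major 9th above the root.
A second above E uses the letter F, and the major 9th above E# is F##.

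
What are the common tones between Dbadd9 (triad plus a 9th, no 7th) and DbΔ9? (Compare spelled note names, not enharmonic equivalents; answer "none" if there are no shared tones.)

Db  F  Ab  Eb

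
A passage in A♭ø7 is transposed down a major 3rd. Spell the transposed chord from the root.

Ab down a major 3rd → Fb. New chord: Fb half-diminished seventh.
root → Fb
3rd (minor 3rd) → Abb
5th (diminished 5th) → Cbb
7th (minor 7th) → Ebb

Fb, Abb, Cbb, Ebb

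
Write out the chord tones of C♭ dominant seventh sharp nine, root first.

Root Cb, quality dominant seventh sharp nine:
- root: Cb
- major 3rd: Eb
- perfect 5th: Gb
- minor 7th: Bbb
- augmented 9th: D

Cb – Eb – Gb – Bbb – D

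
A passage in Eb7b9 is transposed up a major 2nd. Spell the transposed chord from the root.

F, A, C, Eb, Gb

A major 2nd up from Eb is F, so the new chord is F dominant seventh flat nine.
Root: F
Major 3rd (3rd): A
Perfect 5th (5th): C
Minor 7th (7th): Eb
Minor 9th (9th): Gb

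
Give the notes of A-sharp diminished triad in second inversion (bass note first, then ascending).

E, A-sharp, C-sharp

In root position, A-sharp diminished triad is A-sharp–C-sharp–E.
Second inversion puts the fifth (E) in the bass.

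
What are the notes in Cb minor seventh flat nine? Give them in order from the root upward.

Cb minor seventh flat nine: minor seventh flat nine on C-flat.
- root: C-flat
- minor 3rd: E-double-flat
- perfect 5th: G-flat
- minor 7th: B-double-flat
- minor 9th: D-double-flat

C-flat E-double-flat G-flat B-double-flat D-double-flat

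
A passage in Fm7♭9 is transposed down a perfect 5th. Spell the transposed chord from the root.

Bb  Db  F  Ab  Cb

F down a perfect 5th → Bb. New chord: Bb minor seventh flat nine.
Bb — root
Db — minor 3rd
F — perfect 5th
Ab — minor 7th
Cb — minor 9th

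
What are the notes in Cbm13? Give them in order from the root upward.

C♭, E𝄫, G♭, B𝄫, D♭, F♭, A♭

Cbm13 is a minor thirteenth built on C♭.
C♭ — root
E𝄫 — minor 3rd
G♭ — perfect 5th
B𝄫 — minor 7th
D♭ — major 9th
F♭ — perfect 11th
A♭ — major 13th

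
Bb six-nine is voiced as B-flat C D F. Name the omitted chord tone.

G

Bb six-nine = B-flat, D, F, G, C. The voicing lacks the 6th (major 6th), G.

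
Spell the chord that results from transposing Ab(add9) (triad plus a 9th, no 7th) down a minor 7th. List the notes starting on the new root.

Ab down a minor 7th → Bb. New chord: Bb added-ninth.
Bb — root
D — major 3rd
F — perfect 5th
C — major 9th

Bb  D  F  C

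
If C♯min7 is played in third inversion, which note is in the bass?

B

C♯min7 = C#–E–G#–B. Third inversion → seventh in the bass = B.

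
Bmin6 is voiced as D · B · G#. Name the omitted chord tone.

Bmin6 = B, D, F#, G#. The voicing lacks the 5th (perfect 5th), F#.

F#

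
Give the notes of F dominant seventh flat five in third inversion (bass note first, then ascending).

In root position, F dominant seventh flat five is F–A–C-flat–E-flat.
Third inversion puts the seventh (E-flat) in the bass.

E-flat F A C-flat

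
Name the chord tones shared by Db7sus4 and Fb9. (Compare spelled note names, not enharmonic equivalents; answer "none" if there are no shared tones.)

Gb, Ab, Cb

Db7sus4 = Db, Gb, Ab, Cb.
Fb9 = Fb, Ab, Cb, Ebb, Gb.
Shared: Gb, Ab, Cb.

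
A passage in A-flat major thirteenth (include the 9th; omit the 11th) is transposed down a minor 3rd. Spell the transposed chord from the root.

F, A, C, E, G, D

A minor 3rd down from Ab is F, so the new chord is F major thirteenth.
root → F
3rd (major 3rd) → A
5th (perfect 5th) → C
7th (major 7th) → E
9th (major 9th) → G
13th (major 13th) → D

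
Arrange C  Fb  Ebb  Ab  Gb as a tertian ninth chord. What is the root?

Arranged so that each adjacent pair is a third by letter name: Fb – Ab – C – Ebb – Gb.
The bottom of that stack, Fb, is the root (this is Fb dominant ninth sharp five).

Fb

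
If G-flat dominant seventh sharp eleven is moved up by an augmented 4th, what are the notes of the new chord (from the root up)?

C E G B-flat F-sharp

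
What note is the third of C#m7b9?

E

C#m7b9 is built on C♯; its 3rd is a minor 3rd above the root.
A third above C uses the letter E, and the minor 3rd above C♯ is E.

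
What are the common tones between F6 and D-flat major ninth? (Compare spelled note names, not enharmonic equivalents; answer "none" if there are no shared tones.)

F6: F A C D
D-flat major ninth: Db F Ab C Eb
Common to both → F, C.

F, C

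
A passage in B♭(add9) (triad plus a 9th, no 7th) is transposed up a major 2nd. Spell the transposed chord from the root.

C, E, G, D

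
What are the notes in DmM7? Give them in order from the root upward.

D F A C#

Root D, quality minor-major seventh:
D — root
F — minor 3rd
A — perfect 5th
C# — major 7th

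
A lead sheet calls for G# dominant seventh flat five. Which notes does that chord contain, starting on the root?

G# dominant seventh flat five is a dominant seventh flat five built on G♯.
Root: G♯
Major 3rd (3rd): B♯
Diminished 5th (5th): D
Minor 7th (7th): F♯

G♯  B♯  D  F♯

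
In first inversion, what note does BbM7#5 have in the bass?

D

BbM7#5 = Bb–D–F#–A. First inversion → third in the bass = D.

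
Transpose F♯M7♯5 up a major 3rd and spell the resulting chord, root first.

F# up a major 3rd → A#. New chord: A# augmented major seventh.
A# — root
C## — major 3rd
E## — augmented 5th
G## — major 7th

A# C## E## G##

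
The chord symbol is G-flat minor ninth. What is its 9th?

Root of G-flat minor ninth = G-flat. The 9th is a major 9th: G-flat up a major 9th → A-flat.

A-flat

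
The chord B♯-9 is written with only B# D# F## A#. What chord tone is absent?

B♯-9 = B#, D#, F##, A#, C##. The voicing lacks the 9th (major 9th), C##.

C##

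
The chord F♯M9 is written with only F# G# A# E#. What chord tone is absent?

The full F♯M9 chord is F#, A#, C#, E#, G#.
Comparing with the voicing, the perfect 5th (5th) — C# — is absent.

C#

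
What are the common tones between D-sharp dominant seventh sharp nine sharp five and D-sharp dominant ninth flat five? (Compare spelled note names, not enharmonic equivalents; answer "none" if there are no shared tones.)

D-sharp dominant seventh sharp nine sharp five: D-sharp F-double-sharp A-double-sharp C-sharp E-double-sharp
D-sharp dominant ninth flat five: D-sharp F-double-sharp A C-sharp E-sharp
Common to both → D-sharp, F-double-sharp, C-sharp.

D-sharp F-double-sharp C-sharp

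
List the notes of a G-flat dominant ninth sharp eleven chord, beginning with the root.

G-flat – B-flat – D-flat – F-flat – A-flat – C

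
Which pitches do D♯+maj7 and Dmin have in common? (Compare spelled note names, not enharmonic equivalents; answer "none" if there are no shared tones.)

D♯+maj7 = D♯, F𝄪, A𝄪, C𝄪.
Dmin = D, F, A.
Shared: none.

none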